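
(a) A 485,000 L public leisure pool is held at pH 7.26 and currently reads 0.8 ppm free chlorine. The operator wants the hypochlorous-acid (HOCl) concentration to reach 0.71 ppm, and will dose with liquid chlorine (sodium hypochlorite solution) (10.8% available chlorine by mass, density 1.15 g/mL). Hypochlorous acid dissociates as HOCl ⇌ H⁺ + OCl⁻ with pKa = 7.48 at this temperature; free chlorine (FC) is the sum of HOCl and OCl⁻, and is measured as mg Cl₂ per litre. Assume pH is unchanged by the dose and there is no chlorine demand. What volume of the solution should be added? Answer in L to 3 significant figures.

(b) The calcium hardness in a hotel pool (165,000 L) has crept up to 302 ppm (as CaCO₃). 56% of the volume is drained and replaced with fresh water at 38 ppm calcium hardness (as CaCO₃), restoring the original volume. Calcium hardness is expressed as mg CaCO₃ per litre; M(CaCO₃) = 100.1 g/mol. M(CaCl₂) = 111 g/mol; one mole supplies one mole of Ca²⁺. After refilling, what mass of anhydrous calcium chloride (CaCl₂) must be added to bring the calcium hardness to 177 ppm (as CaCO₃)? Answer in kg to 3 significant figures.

(a) 1.32 L; (b) 4.18 kg

(a) [OCl⁻]/[HOCl] = 10^(pH − pKa) = 10^(7.26 − 7.48) = 0.6026; fraction as HOCl = 1/(1 + 0.6026) = 0.624.
(a) Free chlorine required for 0.71 ppm HOCl: 0.71 / 0.624 = 1.138 ppm.
(a) FC to add: 1.138 − 0.8 = 0.3378 mg/L as Cl₂.
(a) Cl₂ equivalent: 0.3378 mg/L × 485,000 L = 163.8 g.
(a) Product at 10.8% available Cl: 163.8 / 0.108 = 1517 g.
(a) Volume: 1517 g ÷ 1.15 g/mL = 1319 mL.

(b) After draining 56% and refilling: 302 × 0.44 + 38 × 0.56 = 154.16 ppm.
(b) Deficit to target: 177 − 154.16 = 22.84 mg/L.
(b) As CaCO₃: 22.84 mg/L × 165,000 L = 3769 g; ÷ 100.1 = 37.65 mol Ca²⁺.
(b) Mass: 37.65 × 111 = 4179 g.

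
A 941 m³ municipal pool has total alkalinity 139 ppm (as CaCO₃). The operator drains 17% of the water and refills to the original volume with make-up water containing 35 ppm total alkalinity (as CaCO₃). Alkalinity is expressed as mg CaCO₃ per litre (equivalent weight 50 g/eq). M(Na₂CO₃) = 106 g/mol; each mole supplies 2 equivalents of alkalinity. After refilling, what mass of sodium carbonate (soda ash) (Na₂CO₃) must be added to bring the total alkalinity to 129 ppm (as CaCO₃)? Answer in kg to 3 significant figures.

Volume: 941 m³ = 941,000 L.
After draining 17% and refilling: 139 × 0.83 + 35 × 0.17 = 121.32 ppm.
Deficit to target: 129 − 121.32 = 7.68 mg/L.
As CaCO₃: 7.68 mg/L × 941,000 L = 7227 g; ÷ 50 g/eq ÷ 2 = 72.27 mol Na₂CO₃.
Mass: 72.27 × 106 = 7660 g.

7.66 kg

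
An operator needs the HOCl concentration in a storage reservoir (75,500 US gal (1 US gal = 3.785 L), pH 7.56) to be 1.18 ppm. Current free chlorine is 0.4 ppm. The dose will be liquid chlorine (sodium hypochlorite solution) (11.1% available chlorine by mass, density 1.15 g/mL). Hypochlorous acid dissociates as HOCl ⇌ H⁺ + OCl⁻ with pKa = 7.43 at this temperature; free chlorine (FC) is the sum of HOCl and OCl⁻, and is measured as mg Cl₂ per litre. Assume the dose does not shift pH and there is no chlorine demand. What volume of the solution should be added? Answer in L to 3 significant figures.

Volume: 75,500 US gal × 3.785 L/gal = 285,768 L.
[OCl⁻]/[HOCl] = 10^(pH − pKa) = 10^(7.56 − 7.43) = 1.349; fraction as HOCl = 1/(1 + 1.349) = 0.4257.
Free chlorine required for 1.18 ppm HOCl: 1.18 / 0.4257 = 2.772 ppm.
FC to add: 2.772 − 0.4 = 2.372 mg/L as Cl₂.
Cl₂ equivalent: 2.372 mg/L × 285,768 L = 677.8 g.
Product at 11.1% available Cl: 677.8 / 0.111 = 6106 g.
Volume: 6106 g ÷ 1.15 g/mL = 5310 mL.

5.31 L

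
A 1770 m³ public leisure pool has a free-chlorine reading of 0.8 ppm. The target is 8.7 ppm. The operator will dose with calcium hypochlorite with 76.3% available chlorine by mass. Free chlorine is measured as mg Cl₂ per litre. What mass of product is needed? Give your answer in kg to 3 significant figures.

Volume: 1770 m³ = 1,770,000 L.
Chlorine deficit: 8.7 − 0.8 = 7.9 ppm = 7.9 mg/L as Cl₂.
Cl₂ equivalent needed: 7.9 mg/L × 1,770,000 L = 13,980,000 mg = 13,980 g.
Product at 76.3% available chlorine: 13,980 / 0.763 = 18,330 g.

18.3 kg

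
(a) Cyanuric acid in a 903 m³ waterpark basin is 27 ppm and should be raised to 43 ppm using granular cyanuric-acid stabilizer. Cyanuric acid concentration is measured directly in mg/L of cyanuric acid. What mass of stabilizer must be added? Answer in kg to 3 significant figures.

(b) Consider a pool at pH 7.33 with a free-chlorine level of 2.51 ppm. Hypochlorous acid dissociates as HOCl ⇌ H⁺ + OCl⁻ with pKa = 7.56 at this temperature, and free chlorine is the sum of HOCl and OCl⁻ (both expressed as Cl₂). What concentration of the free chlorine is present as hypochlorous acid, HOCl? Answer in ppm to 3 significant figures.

(a) 14.4 kg; (b) 1.58 ppm

(a) Volume: 903 m³ = 903,000 L.
(a) CYA to add: (43 − 27) = 16 mg/L × 903,000 L = 14,450 g cyanuric acid.

(b) [OCl⁻]/[HOCl] = 10^(pH − pKa) = 10^(7.33 − 7.56) = 10^-0.23 = 0.5888.
(b) Fraction as HOCl = 1 / (1 + 0.5888) = 0.6294.
(b) HOCl = 0.6294 × 2.51 ppm = 1.58 ppm.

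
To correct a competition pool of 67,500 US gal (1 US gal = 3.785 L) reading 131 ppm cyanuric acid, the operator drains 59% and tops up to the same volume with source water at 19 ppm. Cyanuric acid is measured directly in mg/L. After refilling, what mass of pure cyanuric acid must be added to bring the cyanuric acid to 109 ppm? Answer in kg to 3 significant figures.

Volume: 67,500 US gal × 3.785 L/gal = 255,488 L.
After draining 59% and refilling: 131 × 0.41 + 19 × 0.59 = 64.92 ppm.
Deficit to target: 109 − 64.92 = 44.08 mg/L.
Mass: 44.08 mg/L × 255,488 L = 11,260 g cyanuric acid.

11.3 kg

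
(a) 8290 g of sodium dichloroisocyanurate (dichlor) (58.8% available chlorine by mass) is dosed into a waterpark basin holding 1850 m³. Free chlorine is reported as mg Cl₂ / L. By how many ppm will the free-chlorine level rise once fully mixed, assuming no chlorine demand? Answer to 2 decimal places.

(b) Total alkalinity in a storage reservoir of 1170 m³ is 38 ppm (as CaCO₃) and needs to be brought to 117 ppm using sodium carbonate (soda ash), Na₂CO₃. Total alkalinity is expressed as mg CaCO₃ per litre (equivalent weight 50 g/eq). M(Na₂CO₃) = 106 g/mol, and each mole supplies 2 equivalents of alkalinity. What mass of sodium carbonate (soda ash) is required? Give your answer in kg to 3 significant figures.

(a) 2.63 ppm; (b) 98.0 kg

(a) Volume: 1850 m³ = 1,850,000 L.
(a) Available chlorine delivered: 8290 g × 0.588 = 4875 g as Cl₂.
(a) Concentration rise: 4875 g / 1,850,000 L = 2.635 mg/L = 2.63 ppm.

(b) Volume: 1170 m³ = 1,170,000 L.
(b) Alkalinity to add: (117 − 38) = 79 mg/L as CaCO₃ × 1,170,000 L = 92,430 g as CaCO₃.
(b) Equivalents: 92,430 g ÷ 50 g/eq = 1849 eq.
(b) Each mole of Na₂CO₃ supplies 2 eq, so 1849 / 2 = 924.3 mol.
(b) Mass: 924.3 mol × 106 g/mol = 97,980 g.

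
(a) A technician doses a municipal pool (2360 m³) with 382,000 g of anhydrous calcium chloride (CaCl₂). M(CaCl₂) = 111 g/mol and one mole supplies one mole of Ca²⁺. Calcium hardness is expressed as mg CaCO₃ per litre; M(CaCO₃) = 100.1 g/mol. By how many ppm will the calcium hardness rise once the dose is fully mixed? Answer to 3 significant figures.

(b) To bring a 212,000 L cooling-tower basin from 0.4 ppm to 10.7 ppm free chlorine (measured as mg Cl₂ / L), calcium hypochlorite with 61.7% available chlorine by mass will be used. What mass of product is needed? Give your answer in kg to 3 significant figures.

(a) Volume: 2360 m³ = 2,360,000 L.
(a) Moles of Ca²⁺: 382,000 g ÷ 111 g/mol = 3441 mol.
(a) As CaCO₃: 3441 mol × 100.1 g/mol = 344,500 g.
(a) Rise: 344,500 g / 2,360,000 L × 1000 = 146 mg/L.

(b) Chlorine deficit: 10.7 − 0.4 = 10.3 ppm = 10.3 mg/L as Cl₂.
(b) Cl₂ equivalent needed: 10.3 mg/L × 212,000 L = 2,184,000 mg = 2184 g.
(b) Product at 61.7% available chlorine: 2184 / 0.617 = 3539 g.

(a) 146 ppm; (b) 3.54 kg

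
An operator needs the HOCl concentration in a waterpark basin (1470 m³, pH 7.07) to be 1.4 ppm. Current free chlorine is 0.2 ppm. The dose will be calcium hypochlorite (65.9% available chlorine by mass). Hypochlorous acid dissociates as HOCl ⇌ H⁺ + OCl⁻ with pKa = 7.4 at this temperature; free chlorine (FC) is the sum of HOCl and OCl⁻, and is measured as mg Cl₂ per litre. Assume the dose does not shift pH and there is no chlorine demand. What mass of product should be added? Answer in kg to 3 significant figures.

Volume: 1470 m³ = 1,470,000 L.
[OCl⁻]/[HOCl] = 10^(pH − pKa) = 10^(7.07 − 7.4) = 0.4677; fraction as HOCl = 1/(1 + 0.4677) = 0.6813.
Free chlorine required for 1.4 ppm HOCl: 1.4 / 0.6813 = 2.055 ppm.
FC to add: 2.055 − 0.2 = 1.855 mg/L as Cl₂.
Cl₂ equivalent: 1.855 mg/L × 1,470,000 L = 2727 g.
Product at 65.9% available Cl: 2727 / 0.659 = 4137 g.

4.14 kg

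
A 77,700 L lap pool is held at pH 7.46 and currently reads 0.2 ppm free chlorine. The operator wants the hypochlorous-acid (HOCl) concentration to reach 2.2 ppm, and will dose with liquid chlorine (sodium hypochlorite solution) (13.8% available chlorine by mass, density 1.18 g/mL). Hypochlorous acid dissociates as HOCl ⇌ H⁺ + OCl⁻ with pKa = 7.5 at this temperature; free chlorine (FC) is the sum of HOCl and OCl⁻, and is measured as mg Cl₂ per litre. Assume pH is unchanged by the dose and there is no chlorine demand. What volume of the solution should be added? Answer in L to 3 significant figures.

1.91 L

[OCl⁻]/[HOCl] = 10^(pH − pKa) = 10^(7.46 − 7.5) = 0.912; fraction as HOCl = 1/(1 + 0.912) = 0.523.
Free chlorine required for 2.2 ppm HOCl: 2.2 / 0.523 = 4.206 ppm.
FC to add: 4.206 − 0.2 = 4.006 mg/L as Cl₂.
Cl₂ equivalent: 4.006 mg/L × 77,700 L = 311.3 g.
Product at 13.8% available Cl: 311.3 / 0.138 = 2256 g.
Volume: 2256 g ÷ 1.18 g/mL = 1912 mL.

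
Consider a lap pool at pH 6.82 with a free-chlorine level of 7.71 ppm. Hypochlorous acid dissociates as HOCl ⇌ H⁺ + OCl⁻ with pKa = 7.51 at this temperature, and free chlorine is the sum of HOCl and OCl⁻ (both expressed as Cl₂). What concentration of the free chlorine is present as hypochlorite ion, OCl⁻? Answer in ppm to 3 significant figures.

1.31 ppm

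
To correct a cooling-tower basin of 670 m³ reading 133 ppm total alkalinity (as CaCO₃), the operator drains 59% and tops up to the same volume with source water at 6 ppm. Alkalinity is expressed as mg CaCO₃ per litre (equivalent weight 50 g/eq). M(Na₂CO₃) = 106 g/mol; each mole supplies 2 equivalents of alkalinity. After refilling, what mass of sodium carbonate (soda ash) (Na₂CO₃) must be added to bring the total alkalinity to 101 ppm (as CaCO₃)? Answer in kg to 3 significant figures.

30.5 kg

Volume: 670 m³ = 670,000 L.
After draining 59% and refilling: 133 × 0.41 + 6 × 0.59 = 58.07 ppm.
Deficit to target: 101 − 58.07 = 42.93 mg/L.
As CaCO₃: 42.93 mg/L × 670,000 L = 28,760 g; ÷ 50 g/eq ÷ 2 = 287.6 mol Na₂CO₃.
Mass: 287.6 × 106 = 30,490 g.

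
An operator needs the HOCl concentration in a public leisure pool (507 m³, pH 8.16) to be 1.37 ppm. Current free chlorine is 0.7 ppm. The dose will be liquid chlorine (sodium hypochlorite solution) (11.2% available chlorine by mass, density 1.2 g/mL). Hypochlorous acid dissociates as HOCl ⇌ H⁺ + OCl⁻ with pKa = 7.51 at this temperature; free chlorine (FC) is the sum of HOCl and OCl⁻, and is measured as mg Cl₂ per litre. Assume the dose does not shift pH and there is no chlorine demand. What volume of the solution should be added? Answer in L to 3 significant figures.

Volume: 507 m³ = 507,000 L.
[OCl⁻]/[HOCl] = 10^(pH − pKa) = 10^(8.16 − 7.51) = 4.467; fraction as HOCl = 1/(1 + 4.467) = 0.1829.
Free chlorine required for 1.37 ppm HOCl: 1.37 / 0.1829 = 7.49 ppm.
FC to add: 7.49 − 0.7 = 6.79 mg/L as Cl₂.
Cl₂ equivalent: 6.79 mg/L × 507,000 L = 3442 g.
Product at 11.2% available Cl: 3442 / 0.112 = 30,730 g.
Volume: 30,730 g ÷ 1.2 g/mL = 25,610 mL.

25.6 L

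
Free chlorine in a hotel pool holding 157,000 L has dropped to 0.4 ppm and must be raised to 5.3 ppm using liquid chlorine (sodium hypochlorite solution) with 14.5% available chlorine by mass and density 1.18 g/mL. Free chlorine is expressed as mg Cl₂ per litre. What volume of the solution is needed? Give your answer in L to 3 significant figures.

4.50 L

Chlorine deficit: 5.3 − 0.4 = 4.9 ppm = 4.9 mg/L as Cl₂.
Cl₂ equivalent needed: 4.9 mg/L × 157,000 L = 769,300 mg = 769.3 g.
Product at 14.5% available chlorine: 769.3 / 0.145 = 5306 g.
Volume at density 1.18 g/mL: 5306 g ÷ 1.18 g/mL = 4496 mL.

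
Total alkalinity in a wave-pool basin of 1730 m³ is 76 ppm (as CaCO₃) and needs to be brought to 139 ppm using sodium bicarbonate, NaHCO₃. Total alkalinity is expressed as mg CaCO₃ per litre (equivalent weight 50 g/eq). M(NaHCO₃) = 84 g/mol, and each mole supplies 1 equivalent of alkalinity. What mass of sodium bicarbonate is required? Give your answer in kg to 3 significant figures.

183 kg

Volume: 1730 m³ = 1,730,000 L.
Alkalinity to add: (139 − 76) = 63 mg/L as CaCO₃ × 1,730,000 L = 109,000 g as CaCO₃.
Equivalents: 109,000 g ÷ 50 g/eq = 2180 eq.
NaHCO₃ supplies 1 eq per mole → 2180 mol.
Mass: 2180 mol × 84 g/mol = 183,100 g.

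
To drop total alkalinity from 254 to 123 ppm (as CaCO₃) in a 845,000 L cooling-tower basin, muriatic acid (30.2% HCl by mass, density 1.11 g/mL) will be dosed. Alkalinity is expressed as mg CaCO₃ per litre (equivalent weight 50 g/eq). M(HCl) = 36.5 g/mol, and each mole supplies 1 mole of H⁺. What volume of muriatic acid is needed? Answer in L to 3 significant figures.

Alkalinity to neutralize: (254 − 123) = 131 mg/L as CaCO₃ × 845,000 L = 110,700 g as CaCO₃.
Equivalents of H⁺ required: 110,700 ÷ 50 g/eq = 2214 eq = 2214 mol HCl.
Mass of HCl: 2214 × 36.5 = 80,810 g.
Mass of 30.2% solution: 80,810 / 0.302 = 267,600 g.
Volume: 267,600 g ÷ 1.11 g/mL = 241,100 mL.

241 L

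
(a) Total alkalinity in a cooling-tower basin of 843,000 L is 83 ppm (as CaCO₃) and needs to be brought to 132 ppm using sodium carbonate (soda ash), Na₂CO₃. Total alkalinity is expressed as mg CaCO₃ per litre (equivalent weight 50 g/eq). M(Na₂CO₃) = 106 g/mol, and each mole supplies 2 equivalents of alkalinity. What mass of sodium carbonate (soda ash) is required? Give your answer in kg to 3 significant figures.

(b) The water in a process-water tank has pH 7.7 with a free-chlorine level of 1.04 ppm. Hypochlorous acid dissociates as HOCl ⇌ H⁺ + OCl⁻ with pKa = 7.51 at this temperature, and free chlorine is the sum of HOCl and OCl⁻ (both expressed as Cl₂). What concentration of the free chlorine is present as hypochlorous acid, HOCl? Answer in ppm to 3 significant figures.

(a) 43.8 kg; (b) 0.408 ppm

(a) Alkalinity to add: (132 − 83) = 49 mg/L as CaCO₃ × 843,000 L = 41,310 g as CaCO₃.
(a) Equivalents: 41,310 g ÷ 50 g/eq = 826.1 eq.
(a) Each mole of Na₂CO₃ supplies 2 eq, so 826.1 / 2 = 413.1 mol.
(a) Mass: 413.1 mol × 106 g/mol = 43,790 g.

(b) [OCl⁻]/[HOCl] = 10^(pH − pKa) = 10^(7.7 − 7.51) = 10^0.19 = 1.549.
(b) Fraction as HOCl = 1 / (1 + 1.549) = 0.3923.
(b) HOCl = 0.3923 × 1.04 ppm = 0.408 ppm.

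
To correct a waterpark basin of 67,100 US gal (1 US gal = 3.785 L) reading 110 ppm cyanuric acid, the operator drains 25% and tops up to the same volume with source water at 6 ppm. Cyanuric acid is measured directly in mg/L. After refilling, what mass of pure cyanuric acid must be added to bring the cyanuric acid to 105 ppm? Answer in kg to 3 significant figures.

5.33 kg

Volume: 67,100 US gal × 3.785 L/gal = 253,974 L.
After draining 25% and refilling: 110 × 0.75 + 6 × 0.25 = 84 ppm.
Deficit to target: 105 − 84 = 21 mg/L.
Mass: 21 mg/L × 253,974 L = 5333 g cyanuric acid.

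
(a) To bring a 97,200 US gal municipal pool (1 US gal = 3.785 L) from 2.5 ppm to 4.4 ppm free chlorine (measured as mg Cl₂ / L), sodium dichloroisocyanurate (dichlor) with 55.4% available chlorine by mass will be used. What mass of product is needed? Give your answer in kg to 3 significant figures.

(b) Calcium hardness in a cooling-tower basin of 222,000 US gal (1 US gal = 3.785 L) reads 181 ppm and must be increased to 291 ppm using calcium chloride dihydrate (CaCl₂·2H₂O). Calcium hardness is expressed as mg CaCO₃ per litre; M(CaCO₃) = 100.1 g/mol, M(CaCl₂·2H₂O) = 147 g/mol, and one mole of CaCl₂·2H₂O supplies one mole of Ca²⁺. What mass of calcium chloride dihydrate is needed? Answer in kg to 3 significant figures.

(a) 1.26 kg; (b) 136 kg

(a) Volume: 97,200 US gal × 3.785 L/gal = 367,902 L.
(a) Chlorine deficit: 4.4 − 2.5 = 1.9 ppm = 1.9 mg/L as Cl₂.
(a) Cl₂ equivalent needed: 1.9 mg/L × 367,902 L = 699,000 mg = 699 g.
(a) Product at 55.4% available chlorine: 699 / 0.554 = 1262 g.

(b) Volume: 222,000 US gal × 3.785 L/gal = 840,270 L.
(b) Hardness to add: (291 − 181) = 110 mg/L as CaCO₃ × 840,270 L = 92,430 g as CaCO₃.
(b) Moles of Ca²⁺ (1 mol Ca²⁺ ≡ 1 mol CaCO₃): 92,430 / 100.1 g/mol = 923.4 mol.
(b) Mass of CaCl₂·2H₂O: 923.4 × 147 = 135,700 g.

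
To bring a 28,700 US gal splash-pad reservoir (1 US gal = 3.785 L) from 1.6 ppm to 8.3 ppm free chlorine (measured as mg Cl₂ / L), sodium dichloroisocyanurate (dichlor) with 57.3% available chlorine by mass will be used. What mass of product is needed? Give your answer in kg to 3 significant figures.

Volume: 28,700 US gal × 3.785 L/gal = 108,630 L.
Chlorine deficit: 8.3 − 1.6 = 6.7 ppm = 6.7 mg/L as Cl₂.
Cl₂ equivalent needed: 6.7 mg/L × 108,630 L = 727,800 mg = 727.8 g.
Product at 57.3% available chlorine: 727.8 / 0.573 = 1270 g.

1.27 kg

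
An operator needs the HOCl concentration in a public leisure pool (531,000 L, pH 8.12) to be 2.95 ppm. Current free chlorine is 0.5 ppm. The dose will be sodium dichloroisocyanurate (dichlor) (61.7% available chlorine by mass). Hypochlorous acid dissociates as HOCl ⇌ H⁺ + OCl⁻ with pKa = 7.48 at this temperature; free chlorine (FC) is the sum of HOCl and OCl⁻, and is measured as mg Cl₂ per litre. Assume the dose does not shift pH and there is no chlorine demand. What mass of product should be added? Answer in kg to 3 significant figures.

[OCl⁻]/[HOCl] = 10^(pH − pKa) = 10^(8.12 − 7.48) = 4.365; fraction as HOCl = 1/(1 + 4.365) = 0.1864.
Free chlorine required for 2.95 ppm HOCl: 2.95 / 0.1864 = 15.83 ppm.
FC to add: 15.83 − 0.5 = 15.33 mg/L as Cl₂.
Cl₂ equivalent: 15.33 mg/L × 531,000 L = 8139 g.
Product at 61.7% available Cl: 8139 / 0.617 = 13,190 g.

13.2 kg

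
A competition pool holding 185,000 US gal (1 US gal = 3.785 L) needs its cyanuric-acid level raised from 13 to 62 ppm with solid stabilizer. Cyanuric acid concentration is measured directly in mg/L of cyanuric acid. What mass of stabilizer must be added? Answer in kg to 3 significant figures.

34.3 kg

Volume: 185,000 US gal × 3.785 L/gal = 700,225 L.
CYA to add: (62 − 13) = 49 mg/L × 700,225 L = 34,310 g cyanuric acid.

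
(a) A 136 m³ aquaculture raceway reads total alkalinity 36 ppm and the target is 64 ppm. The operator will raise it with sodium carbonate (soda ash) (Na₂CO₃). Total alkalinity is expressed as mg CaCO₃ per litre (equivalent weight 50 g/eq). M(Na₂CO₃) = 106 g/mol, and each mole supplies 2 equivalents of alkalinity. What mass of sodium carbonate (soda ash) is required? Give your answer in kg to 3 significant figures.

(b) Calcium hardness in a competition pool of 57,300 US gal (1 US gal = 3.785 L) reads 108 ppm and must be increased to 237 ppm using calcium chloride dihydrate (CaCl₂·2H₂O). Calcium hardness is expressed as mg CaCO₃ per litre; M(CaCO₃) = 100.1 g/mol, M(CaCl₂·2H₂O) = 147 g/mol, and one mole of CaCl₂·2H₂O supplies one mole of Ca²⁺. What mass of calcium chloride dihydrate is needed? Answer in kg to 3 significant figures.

(a) Volume: 136 m³ = 136,000 L.
(a) Alkalinity to add: (64 − 36) = 28 mg/L as CaCO₃ × 136,000 L = 3808 g as CaCO₃.
(a) Equivalents: 3808 g ÷ 50 g/eq = 76.16 eq.
(a) Each mole of Na₂CO₃ supplies 2 eq, so 76.16 / 2 = 38.08 mol.
(a) Mass: 38.08 mol × 106 g/mol = 4036 g.

(b) Volume: 57,300 US gal × 3.785 L/gal = 216,880 L.
(b) Hardness to add: (237 − 108) = 129 mg/L as CaCO₃ × 216,880 L = 27,980 g as CaCO₃.
(b) Moles of Ca²⁺ (1 mol Ca²⁺ ≡ 1 mol CaCO₃): 27,980 / 100.1 g/mol = 279.5 mol.
(b) Mass of CaCl₂·2H₂O: 279.5 × 147 = 41,090 g.

(a) 4.04 kg; (b) 41.1 kg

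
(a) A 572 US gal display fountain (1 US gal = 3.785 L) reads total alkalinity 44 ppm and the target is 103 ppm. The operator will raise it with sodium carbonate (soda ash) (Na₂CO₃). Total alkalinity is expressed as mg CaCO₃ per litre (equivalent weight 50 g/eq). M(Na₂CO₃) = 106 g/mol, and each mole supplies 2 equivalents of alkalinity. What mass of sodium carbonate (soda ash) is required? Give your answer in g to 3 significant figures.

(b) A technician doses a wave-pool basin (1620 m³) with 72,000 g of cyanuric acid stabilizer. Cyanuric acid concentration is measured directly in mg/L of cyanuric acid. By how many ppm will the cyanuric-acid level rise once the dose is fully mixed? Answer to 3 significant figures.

(a) Volume: 572 US gal × 3.785 L/gal = 2,165 L.
(a) Alkalinity to add: (103 − 44) = 59 mg/L as CaCO₃ × 2,165 L = 127.7 g as CaCO₃.
(a) Equivalents: 127.7 g ÷ 50 g/eq = 2.555 eq.
(a) Each mole of Na₂CO₃ supplies 2 eq, so 2.555 / 2 = 1.277 mol.
(a) Mass: 1.277 mol × 106 g/mol = 135.4 g.

(b) Volume: 1620 m³ = 1,620,000 L.
(b) Rise: 72,000 g / 1,620,000 L × 1000 = 44.44 mg/L.

(a) 135 g; (b) 44.4 ppm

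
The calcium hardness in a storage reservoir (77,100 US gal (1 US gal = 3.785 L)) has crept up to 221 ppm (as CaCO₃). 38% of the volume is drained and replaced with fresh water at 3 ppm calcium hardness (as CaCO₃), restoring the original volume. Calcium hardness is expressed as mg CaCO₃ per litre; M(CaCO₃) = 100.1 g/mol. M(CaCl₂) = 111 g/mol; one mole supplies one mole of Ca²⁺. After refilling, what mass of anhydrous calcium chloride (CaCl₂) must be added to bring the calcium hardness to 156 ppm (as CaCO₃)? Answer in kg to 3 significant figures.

5.77 kg

Volume: 77,100 US gal × 3.785 L/gal = 291,824 L.
After draining 38% and refilling: 221 × 0.62 + 3 × 0.38 = 138.16 ppm.
Deficit to target: 156 − 138.16 = 17.84 mg/L.
As CaCO₃: 17.84 mg/L × 291,824 L = 5206 g; ÷ 100.1 = 52.01 mol Ca²⁺.
Mass: 52.01 × 111 = 5773 g.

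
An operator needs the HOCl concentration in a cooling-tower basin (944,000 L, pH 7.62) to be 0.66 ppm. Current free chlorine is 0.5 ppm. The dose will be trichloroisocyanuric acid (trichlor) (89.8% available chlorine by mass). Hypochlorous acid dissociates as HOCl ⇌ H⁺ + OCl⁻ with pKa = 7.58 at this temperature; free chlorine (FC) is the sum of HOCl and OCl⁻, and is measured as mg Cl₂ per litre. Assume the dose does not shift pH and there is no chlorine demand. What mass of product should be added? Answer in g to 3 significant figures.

[OCl⁻]/[HOCl] = 10^(pH − pKa) = 10^(7.62 − 7.58) = 1.096; fraction as HOCl = 1/(1 + 1.096) = 0.477.
Free chlorine required for 0.66 ppm HOCl: 0.66 / 0.477 = 1.384 ppm.
FC to add: 1.384 − 0.5 = 0.8837 mg/L as Cl₂.
Cl₂ equivalent: 0.8837 mg/L × 944,000 L = 834.2 g.
Product at 89.8% available Cl: 834.2 / 0.898 = 928.9 g.

929 g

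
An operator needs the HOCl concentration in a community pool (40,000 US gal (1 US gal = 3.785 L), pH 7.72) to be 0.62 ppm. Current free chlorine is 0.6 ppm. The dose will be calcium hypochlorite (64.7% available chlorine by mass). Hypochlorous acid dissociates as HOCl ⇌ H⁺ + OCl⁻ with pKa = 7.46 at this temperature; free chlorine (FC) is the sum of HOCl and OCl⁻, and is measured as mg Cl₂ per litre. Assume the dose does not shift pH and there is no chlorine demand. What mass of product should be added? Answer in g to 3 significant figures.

Volume: 40,000 US gal × 3.785 L/gal = 151,400 L.
[OCl⁻]/[HOCl] = 10^(pH − pKa) = 10^(7.72 − 7.46) = 1.82; fraction as HOCl = 1/(1 + 1.82) = 0.3546.
Free chlorine required for 0.62 ppm HOCl: 0.62 / 0.3546 = 1.748 ppm.
FC to add: 1.748 − 0.6 = 1.148 mg/L as Cl₂.
Cl₂ equivalent: 1.148 mg/L × 151,400 L = 173.8 g.
Product at 64.7% available Cl: 173.8 / 0.647 = 268.7 g.

269 g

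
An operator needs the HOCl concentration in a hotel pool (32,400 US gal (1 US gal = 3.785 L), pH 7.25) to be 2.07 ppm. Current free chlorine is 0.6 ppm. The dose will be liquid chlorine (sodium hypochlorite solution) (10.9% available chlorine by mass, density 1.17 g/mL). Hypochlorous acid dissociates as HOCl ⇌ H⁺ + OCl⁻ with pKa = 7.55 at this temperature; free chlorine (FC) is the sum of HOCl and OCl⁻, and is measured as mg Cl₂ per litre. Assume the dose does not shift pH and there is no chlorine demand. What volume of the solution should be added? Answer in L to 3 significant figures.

2.41 L

Volume: 32,400 US gal × 3.785 L/gal = 122,634 L.
[OCl⁻]/[HOCl] = 10^(pH − pKa) = 10^(7.25 − 7.55) = 0.5012; fraction as HOCl = 1/(1 + 0.5012) = 0.6661.
Free chlorine required for 2.07 ppm HOCl: 2.07 / 0.6661 = 3.107 ppm.
FC to add: 3.107 − 0.6 = 2.507 mg/L as Cl₂.
Cl₂ equivalent: 2.507 mg/L × 122,634 L = 307.5 g.
Product at 10.9% available Cl: 307.5 / 0.109 = 2821 g.
Volume: 2821 g ÷ 1.17 g/mL = 2411 mL.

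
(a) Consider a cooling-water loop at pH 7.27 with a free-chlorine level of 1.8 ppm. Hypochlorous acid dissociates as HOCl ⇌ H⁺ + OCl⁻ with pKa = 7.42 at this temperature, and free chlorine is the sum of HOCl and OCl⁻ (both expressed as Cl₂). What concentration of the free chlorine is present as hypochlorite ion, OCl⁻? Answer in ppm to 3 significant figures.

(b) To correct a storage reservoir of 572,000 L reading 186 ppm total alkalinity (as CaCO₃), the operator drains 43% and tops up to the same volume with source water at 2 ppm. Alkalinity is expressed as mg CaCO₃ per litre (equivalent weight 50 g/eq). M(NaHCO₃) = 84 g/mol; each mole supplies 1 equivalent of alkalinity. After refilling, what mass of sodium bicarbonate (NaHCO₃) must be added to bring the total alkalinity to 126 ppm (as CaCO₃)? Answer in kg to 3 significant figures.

(a) [OCl⁻]/[HOCl] = 10^(pH − pKa) = 10^(7.27 − 7.42) = 10^-0.15 = 0.7079.
(a) Fraction as HOCl = 1 / (1 + 0.7079) = 0.5855.
(a) OCl⁻ = (1 − 0.5855) × 1.8 ppm = 0.7461 ppm.

(b) After draining 43% and refilling: 186 × 0.57 + 2 × 0.43 = 106.88 ppm.
(b) Deficit to target: 126 − 106.88 = 19.12 mg/L.
(b) As CaCO₃: 19.12 mg/L × 572,000 L = 10,940 g; ÷ 50 g/eq ÷ 1 = 218.7 mol NaHCO₃.
(b) Mass: 218.7 × 84 = 18,370 g.

(a) 0.746 ppm; (b) 18.4 kg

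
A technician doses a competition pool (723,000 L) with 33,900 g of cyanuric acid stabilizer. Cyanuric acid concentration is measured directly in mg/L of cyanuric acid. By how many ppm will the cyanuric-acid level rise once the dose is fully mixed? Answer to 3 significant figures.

Rise: 33,900 g / 723,000 L × 1000 = 46.89 mg/L.

46.9 ppm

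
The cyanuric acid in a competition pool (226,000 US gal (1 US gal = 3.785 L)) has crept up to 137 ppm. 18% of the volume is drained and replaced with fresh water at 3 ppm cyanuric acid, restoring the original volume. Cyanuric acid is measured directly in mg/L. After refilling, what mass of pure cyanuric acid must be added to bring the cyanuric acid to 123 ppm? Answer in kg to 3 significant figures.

8.66 kg

Volume: 226,000 US gal × 3.785 L/gal = 855,410 L.
After draining 18% and refilling: 137 × 0.82 + 3 × 0.18 = 112.88 ppm.
Deficit to target: 123 − 112.88 = 10.12 mg/L.
Mass: 10.12 mg/L × 855,410 L = 8657 g cyanuric acid.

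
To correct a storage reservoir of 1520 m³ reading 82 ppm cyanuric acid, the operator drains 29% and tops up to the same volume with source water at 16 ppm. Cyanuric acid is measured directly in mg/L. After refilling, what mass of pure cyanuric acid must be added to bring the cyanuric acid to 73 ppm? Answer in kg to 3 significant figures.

15.4 kg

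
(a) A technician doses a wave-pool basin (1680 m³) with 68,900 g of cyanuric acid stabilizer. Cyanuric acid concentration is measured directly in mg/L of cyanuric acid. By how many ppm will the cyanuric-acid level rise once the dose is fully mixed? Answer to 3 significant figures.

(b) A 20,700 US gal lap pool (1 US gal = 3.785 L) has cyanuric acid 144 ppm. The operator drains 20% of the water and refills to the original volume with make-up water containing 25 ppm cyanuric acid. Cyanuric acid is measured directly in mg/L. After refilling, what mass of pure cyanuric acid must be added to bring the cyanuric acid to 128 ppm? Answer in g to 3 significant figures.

(a) 41.0 ppm; (b) 611 g

(a) Volume: 1680 m³ = 1,680,000 L.
(a) Rise: 68,900 g / 1,680,000 L × 1000 = 41.01 mg/L.

(b) Volume: 20,700 US gal × 3.785 L/gal = 78,350 L.
(b) After draining 20% and refilling: 144 × 0.80 + 25 × 0.20 = 120.2 ppm.
(b) Deficit to target: 128 − 120.2 = 7.8 mg/L.
(b) Mass: 7.8 mg/L × 78,350 L = 611.1 g cyanuric acid.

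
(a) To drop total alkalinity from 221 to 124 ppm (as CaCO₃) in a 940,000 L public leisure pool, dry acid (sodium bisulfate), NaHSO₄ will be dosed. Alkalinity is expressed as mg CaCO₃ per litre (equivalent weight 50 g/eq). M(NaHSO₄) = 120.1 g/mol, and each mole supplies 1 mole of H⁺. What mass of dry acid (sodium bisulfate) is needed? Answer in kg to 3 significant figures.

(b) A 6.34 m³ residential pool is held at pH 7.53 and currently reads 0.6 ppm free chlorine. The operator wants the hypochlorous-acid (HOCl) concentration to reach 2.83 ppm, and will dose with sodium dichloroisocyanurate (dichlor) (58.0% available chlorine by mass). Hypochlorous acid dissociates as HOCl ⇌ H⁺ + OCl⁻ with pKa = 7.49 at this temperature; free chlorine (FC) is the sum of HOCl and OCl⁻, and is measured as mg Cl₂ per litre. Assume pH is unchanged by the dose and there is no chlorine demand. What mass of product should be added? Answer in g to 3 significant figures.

(a) Alkalinity to neutralize: (221 − 124) = 97 mg/L as CaCO₃ × 940,000 L = 91,180 g as CaCO₃.
(a) Equivalents of H⁺ required: 91,180 ÷ 50 g/eq = 1824 eq = 1824 mol NaHSO₄.
(a) Mass of NaHSO₄: 1824 × 120.1 = 219,000 g.

(b) Volume: 6.34 m³ = 6,340 L.
(b) [OCl⁻]/[HOCl] = 10^(pH − pKa) = 10^(7.53 − 7.49) = 1.096; fraction as HOCl = 1/(1 + 1.096) = 0.477.
(b) Free chlorine required for 2.83 ppm HOCl: 2.83 / 0.477 = 5.933 ppm.
(b) FC to add: 5.933 − 0.6 = 5.333 mg/L as Cl₂.
(b) Cl₂ equivalent: 5.333 mg/L × 6,340 L = 33.81 g.
(b) Product at 58.0% available Cl: 33.81 / 0.58 = 58.3 g.

(a) 219 kg; (b) 58.3 g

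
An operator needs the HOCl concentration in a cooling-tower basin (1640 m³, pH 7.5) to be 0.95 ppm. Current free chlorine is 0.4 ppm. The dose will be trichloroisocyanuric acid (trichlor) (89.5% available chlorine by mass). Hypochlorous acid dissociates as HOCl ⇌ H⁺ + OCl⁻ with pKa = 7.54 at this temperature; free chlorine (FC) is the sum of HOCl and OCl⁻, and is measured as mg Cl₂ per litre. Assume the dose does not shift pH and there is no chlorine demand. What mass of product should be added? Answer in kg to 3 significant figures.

2.60 kg

Volume: 1640 m³ = 1,640,000 L.
[OCl⁻]/[HOCl] = 10^(pH − pKa) = 10^(7.5 − 7.54) = 0.912; fraction as HOCl = 1/(1 + 0.912) = 0.523.
Free chlorine required for 0.95 ppm HOCl: 0.95 / 0.523 = 1.816 ppm.
FC to add: 1.816 − 0.4 = 1.416 mg/L as Cl₂.
Cl₂ equivalent: 1.416 mg/L × 1,640,000 L = 2323 g.
Product at 89.5% available Cl: 2323 / 0.895 = 2595 g.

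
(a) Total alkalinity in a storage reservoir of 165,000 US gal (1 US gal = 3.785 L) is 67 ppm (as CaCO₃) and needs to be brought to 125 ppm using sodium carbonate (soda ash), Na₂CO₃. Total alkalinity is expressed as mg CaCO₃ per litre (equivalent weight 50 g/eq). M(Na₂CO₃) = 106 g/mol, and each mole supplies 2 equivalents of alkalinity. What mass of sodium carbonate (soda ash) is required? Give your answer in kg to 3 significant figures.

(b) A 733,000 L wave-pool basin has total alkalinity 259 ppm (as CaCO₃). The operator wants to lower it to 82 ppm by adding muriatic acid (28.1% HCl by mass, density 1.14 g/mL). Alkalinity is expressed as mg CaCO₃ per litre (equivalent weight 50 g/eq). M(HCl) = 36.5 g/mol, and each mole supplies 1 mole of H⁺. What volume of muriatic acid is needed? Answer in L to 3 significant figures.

(a) 38.4 kg; (b) 296 L

(a) Volume: 165,000 US gal × 3.785 L/gal = 624,525 L.
(a) Alkalinity to add: (125 − 67) = 58 mg/L as CaCO₃ × 624,525 L = 36,220 g as CaCO₃.
(a) Equivalents: 36,220 g ÷ 50 g/eq = 724.4 eq.
(a) Each mole of Na₂CO₃ supplies 2 eq, so 724.4 / 2 = 362.2 mol.
(a) Mass: 362.2 mol × 106 g/mol = 38,400 g.

(b) Alkalinity to neutralize: (259 − 82) = 177 mg/L as CaCO₃ × 733,000 L = 129,700 g as CaCO₃.
(b) Equivalents of H⁺ required: 129,700 ÷ 50 g/eq = 2595 eq = 2595 mol HCl.
(b) Mass of HCl: 2595 × 36.5 = 94,710 g.
(b) Mass of 28.1% solution: 94,710 / 0.281 = 337,000 g.
(b) Volume: 337,000 g ÷ 1.14 g/mL = 295,700 mL.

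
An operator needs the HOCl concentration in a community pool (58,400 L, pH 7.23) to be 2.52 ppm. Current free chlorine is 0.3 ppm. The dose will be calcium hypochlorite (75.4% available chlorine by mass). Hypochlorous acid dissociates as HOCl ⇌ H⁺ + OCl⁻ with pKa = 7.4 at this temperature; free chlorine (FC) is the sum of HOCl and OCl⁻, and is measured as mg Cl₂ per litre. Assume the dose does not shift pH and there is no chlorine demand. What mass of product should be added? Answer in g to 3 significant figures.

304 g

[OCl⁻]/[HOCl] = 10^(pH − pKa) = 10^(7.23 − 7.4) = 0.6761; fraction as HOCl = 1/(1 + 0.6761) = 0.5966.
Free chlorine required for 2.52 ppm HOCl: 2.52 / 0.5966 = 4.224 ppm.
FC to add: 4.224 − 0.3 = 3.924 mg/L as Cl₂.
Cl₂ equivalent: 3.924 mg/L × 58,400 L = 229.1 g.
Product at 75.4% available Cl: 229.1 / 0.754 = 303.9 g.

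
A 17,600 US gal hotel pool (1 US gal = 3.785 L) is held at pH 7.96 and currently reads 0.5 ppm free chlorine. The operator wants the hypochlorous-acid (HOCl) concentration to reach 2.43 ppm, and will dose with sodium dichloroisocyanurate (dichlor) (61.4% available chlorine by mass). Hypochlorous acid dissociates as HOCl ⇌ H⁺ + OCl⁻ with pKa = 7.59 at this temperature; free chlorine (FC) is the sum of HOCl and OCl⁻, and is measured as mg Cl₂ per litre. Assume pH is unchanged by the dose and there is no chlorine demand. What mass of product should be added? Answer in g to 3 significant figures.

Volume: 17,600 US gal × 3.785 L/gal = 66,616 L.
[OCl⁻]/[HOCl] = 10^(pH − pKa) = 10^(7.96 − 7.59) = 2.344; fraction as HOCl = 1/(1 + 2.344) = 0.299.
Free chlorine required for 2.43 ppm HOCl: 2.43 / 0.299 = 8.126 ppm.
FC to add: 8.126 − 0.5 = 7.626 mg/L as Cl₂.
Cl₂ equivalent: 7.626 mg/L × 66,616 L = 508 g.
Product at 61.4% available Cl: 508 / 0.614 = 827.4 g.

827 g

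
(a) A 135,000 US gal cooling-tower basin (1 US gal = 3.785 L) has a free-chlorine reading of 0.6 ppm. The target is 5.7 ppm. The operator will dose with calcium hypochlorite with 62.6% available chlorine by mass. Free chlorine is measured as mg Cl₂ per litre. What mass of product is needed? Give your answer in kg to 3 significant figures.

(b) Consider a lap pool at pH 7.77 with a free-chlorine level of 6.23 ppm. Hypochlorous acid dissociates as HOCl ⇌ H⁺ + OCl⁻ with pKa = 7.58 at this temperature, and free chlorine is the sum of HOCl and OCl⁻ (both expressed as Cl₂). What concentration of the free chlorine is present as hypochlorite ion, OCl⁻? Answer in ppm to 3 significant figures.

(a) 4.16 kg; (b) 3.79 ppm

(a) Volume: 135,000 US gal × 3.785 L/gal = 510,975 L.
(a) Chlorine deficit: 5.7 − 0.6 = 5.1 ppm = 5.1 mg/L as Cl₂.
(a) Cl₂ equivalent needed: 5.1 mg/L × 510,975 L = 2,606,000 mg = 2606 g.
(a) Product at 62.6% available chlorine: 2606 / 0.626 = 4163 g.

(b) [OCl⁻]/[HOCl] = 10^(pH − pKa) = 10^(7.77 − 7.58) = 10^0.19 = 1.549.
(b) Fraction as HOCl = 1 / (1 + 1.549) = 0.3923.
(b) OCl⁻ = (1 − 0.3923) × 6.23 ppm = 3.786 ppm.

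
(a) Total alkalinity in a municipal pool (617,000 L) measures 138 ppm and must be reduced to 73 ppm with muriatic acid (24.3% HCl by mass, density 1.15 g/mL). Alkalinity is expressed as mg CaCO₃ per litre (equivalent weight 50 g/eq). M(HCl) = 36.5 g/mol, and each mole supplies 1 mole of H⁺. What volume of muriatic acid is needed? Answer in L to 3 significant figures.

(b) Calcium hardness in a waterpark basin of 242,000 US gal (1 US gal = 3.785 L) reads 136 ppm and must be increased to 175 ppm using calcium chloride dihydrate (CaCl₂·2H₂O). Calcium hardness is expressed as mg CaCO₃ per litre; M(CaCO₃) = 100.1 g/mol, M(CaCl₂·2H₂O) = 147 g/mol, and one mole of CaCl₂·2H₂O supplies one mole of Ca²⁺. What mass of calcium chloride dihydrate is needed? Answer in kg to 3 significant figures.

(a) Alkalinity to neutralize: (138 − 73) = 65 mg/L as CaCO₃ × 617,000 L = 40,100 g as CaCO₃.
(a) Equivalents of H⁺ required: 40,100 ÷ 50 g/eq = 802.1 eq = 802.1 mol HCl.
(a) Mass of HCl: 802.1 × 36.5 = 29,280 g.
(a) Mass of 24.3% solution: 29,280 / 0.243 = 120,500 g.
(a) Volume: 120,500 g ÷ 1.15 g/mL = 104,800 mL.

(b) Volume: 242,000 US gal × 3.785 L/gal = 915,970 L.
(b) Hardness to add: (175 − 136) = 39 mg/L as CaCO₃ × 915,970 L = 35,720 g as CaCO₃.
(b) Moles of Ca²⁺ (1 mol Ca²⁺ ≡ 1 mol CaCO₃): 35,720 / 100.1 g/mol = 356.9 mol.
(b) Mass of CaCl₂·2H₂O: 356.9 × 147 = 52,460 g.

(a) 105 L; (b) 52.5 kg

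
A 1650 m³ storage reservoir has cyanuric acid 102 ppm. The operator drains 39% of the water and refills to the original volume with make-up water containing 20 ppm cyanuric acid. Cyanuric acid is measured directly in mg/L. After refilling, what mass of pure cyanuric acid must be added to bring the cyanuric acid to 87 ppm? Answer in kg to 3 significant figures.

Volume: 1650 m³ = 1,650,000 L.
After draining 39% and refilling: 102 × 0.61 + 20 × 0.39 = 70.02 ppm.
Deficit to target: 87 − 70.02 = 16.98 mg/L.
Mass: 16.98 mg/L × 1,650,000 L = 28,020 g cyanuric acid.

28.0 kg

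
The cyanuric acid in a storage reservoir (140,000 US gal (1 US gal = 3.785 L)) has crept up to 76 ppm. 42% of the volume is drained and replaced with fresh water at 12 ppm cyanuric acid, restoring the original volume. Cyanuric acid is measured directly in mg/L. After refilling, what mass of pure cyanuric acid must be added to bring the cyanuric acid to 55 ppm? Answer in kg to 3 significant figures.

Volume: 140,000 US gal × 3.785 L/gal = 529,900 L.
After draining 42% and refilling: 76 × 0.58 + 12 × 0.42 = 49.12 ppm.
Deficit to target: 55 − 49.12 = 5.88 mg/L.
Mass: 5.88 mg/L × 529,900 L = 3116 g cyanuric acid.

3.12 kg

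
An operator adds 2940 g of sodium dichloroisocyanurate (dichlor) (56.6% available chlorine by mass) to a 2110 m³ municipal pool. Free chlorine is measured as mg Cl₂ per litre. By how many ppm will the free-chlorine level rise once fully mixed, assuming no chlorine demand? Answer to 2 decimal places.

0.79 ppm

Volume: 2110 m³ = 2,110,000 L.
Available chlorine delivered: 2940 g × 0.566 = 1664 g as Cl₂.
Concentration rise: 1664 g / 2,110,000 L = 0.7886 mg/L = 0.79 ppm.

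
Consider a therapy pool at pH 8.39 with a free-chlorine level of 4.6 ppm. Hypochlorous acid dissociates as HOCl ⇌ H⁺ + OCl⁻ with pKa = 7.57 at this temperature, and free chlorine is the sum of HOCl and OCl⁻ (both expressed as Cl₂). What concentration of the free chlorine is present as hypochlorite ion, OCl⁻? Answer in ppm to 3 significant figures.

[OCl⁻]/[HOCl] = 10^(pH − pKa) = 10^(8.39 − 7.57) = 10^0.82 = 6.607.
Fraction as HOCl = 1 / (1 + 6.607) = 0.1315.
OCl⁻ = (1 − 0.1315) × 4.6 ppm = 3.995 ppm.

4.00 ppm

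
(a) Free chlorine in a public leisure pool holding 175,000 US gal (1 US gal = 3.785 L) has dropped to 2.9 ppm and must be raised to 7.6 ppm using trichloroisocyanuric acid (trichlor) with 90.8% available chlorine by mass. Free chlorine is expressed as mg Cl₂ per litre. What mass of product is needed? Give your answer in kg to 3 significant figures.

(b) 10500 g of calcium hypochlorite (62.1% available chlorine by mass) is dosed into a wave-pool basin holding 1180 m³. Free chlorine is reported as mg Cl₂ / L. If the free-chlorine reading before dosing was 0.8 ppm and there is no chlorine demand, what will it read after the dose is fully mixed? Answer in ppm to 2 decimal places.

(a) 3.43 kg; (b) 6.33 ppm

(a) Volume: 175,000 US gal × 3.785 L/gal = 662,375 L.
(a) Chlorine deficit: 7.6 − 2.9 = 4.7 ppm = 4.7 mg/L as Cl₂.
(a) Cl₂ equivalent needed: 4.7 mg/L × 662,375 L = 3,113,000 mg = 3113 g.
(a) Product at 90.8% available chlorine: 3113 / 0.908 = 3429 g.

(b) Volume: 1180 m³ = 1,180,000 L.
(b) Available chlorine delivered: 10,500 g × 0.621 = 6520 g as Cl₂.
(b) Concentration rise: 6520 g / 1,180,000 L = 5.526 mg/L = 5.53 ppm.
(b) Final FC: 0.8 + 5.53 = 6.33 ppm.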